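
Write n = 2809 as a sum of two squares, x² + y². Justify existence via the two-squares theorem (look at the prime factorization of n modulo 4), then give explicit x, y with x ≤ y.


Step 1: Factor n = 2809 = 53^2.
Step 2: Check the mod-4 condition on each prime factor: 53 ≡ 1 (mod 4), exponent 2.
All primes ≡ 3 (mod 4) appear to even exponent (or don't appear), so by the two-squares theorem n IS expressible as a sum of two squares.
Step 3: Build a representation. Here n = 53 · 53 is a product of primes ≡ 1 (mod 4). Each prime p ≡ 1 (mod 4) is itself a sum of two squares; find a² by testing p − a² for a perfect square:
  53: 53 − 1² = 52, 53 − 2² = 49 = 7² ⇒ 53 = 2² + 7².
  Combine using the Brahmagupta–Fibonacci identity (a² + b²)(c² + d²) = (ac − bd)² + (ad + bc)² = (ac + bd)² + (ad − bc)²:
  53 · 53 = 2809: from (2² + 7²)(2² + 7²), take (2·2 − 7·7, 2·7 + 7·2) = (4 − 49, 14 + 14) = (-45, 28); dropping signs (only squares matter) gives (45, 28); check 45² + 28² = 2025 + 784 = 2809 ✓.
Step 4: Order so x ≤ y and verify: 28² + 45² = 784 + 2025 = 2809 = n. ✓

n = 2809 = 28² + 45² (one valid representation with x ≤ y).


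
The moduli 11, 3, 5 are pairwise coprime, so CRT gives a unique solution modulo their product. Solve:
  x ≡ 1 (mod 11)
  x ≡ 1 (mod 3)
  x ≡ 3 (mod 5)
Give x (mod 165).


Moduli 11, 3, 5 are pairwise coprime; by CRT there is a unique solution modulo M = 11 · 3 · 5 = 165.
Solve pairwise, accumulating the modulus:
  Start with x ≡ 1 (mod 11).
  Combine with x ≡ 1 (mod 3): since gcd(11, 3) = 1, we get a unique residue mod 33.
    Write x = 1 + 11·t and substitute into x ≡ 1 (mod 3): 11·t ≡ 1 − 1 = 0 (mod 3).
    Reduce coefficients mod 3: 2·t ≡ 0 (mod 3).
    The inverse of 2 mod 3 is 2 (since 2·2 = 4 = 1·3 + 1), so t ≡ 2·0 = 0 ≡ 0 (mod 3).
    Then x = 1 + 11·0 = 1, valid modulo lcm(11, 3) = 33: x ≡ 1 (mod 33).
  Combine with x ≡ 3 (mod 5): since gcd(33, 5) = 1, we get a unique residue mod 165.
    Write x = 1 + 33·t and substitute into x ≡ 3 (mod 5): 33·t ≡ 3 − 1 = 2 (mod 5).
    Reduce coefficients mod 5: 3·t ≡ 2 (mod 5).
    The inverse of 3 mod 5 is 2 (since 3·2 = 6 = 1·5 + 1), so t ≡ 2·2 = 4 ≡ 4 (mod 5).
    Then x = 1 + 33·4 = 133, valid modulo lcm(33, 5) = 165: x ≡ 133 (mod 165).
Verify: 133 mod 11 = 1 ✓, 133 mod 3 = 1 ✓, 133 mod 5 = 3 ✓.

x ≡ 133 (mod 165).


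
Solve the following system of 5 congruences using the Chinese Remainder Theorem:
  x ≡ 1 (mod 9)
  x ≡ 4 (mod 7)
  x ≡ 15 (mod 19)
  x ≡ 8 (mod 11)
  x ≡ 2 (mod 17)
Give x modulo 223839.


Product of moduli M = 9 · 7 · 19 · 11 · 17 = 223839.
Merge one congruence at a time:
  Start: x ≡ 1 (mod 9).
  Combine with x ≡ 4 (mod 7); new modulus lcm = 63.
    Write x = 1 + 9·t and substitute into x ≡ 4 (mod 7): 9·t ≡ 4 − 1 = 3 (mod 7).
    Reduce coefficients mod 7: 2·t ≡ 3 (mod 7).
    The inverse of 2 mod 7 is 4 (since 2·4 = 8 = 1·7 + 1), so t ≡ 4·3 = 12 ≡ 5 (mod 7).
    Then x = 1 + 9·5 = 46, valid modulo lcm(9, 7) = 63: x ≡ 46 (mod 63).
  Combine with x ≡ 15 (mod 19); new modulus lcm = 1197.
    Write x = 46 + 63·t and substitute into x ≡ 15 (mod 19): 63·t ≡ 15 − 46 = -31 (mod 19).
    Reduce coefficients mod 19: 6·t ≡ 7 (mod 19).
    The inverse of 6 mod 19 is 16 (since 6·16 = 96 = 5·19 + 1), so t ≡ 16·7 = 112 ≡ 17 (mod 19).
    Then x = 46 + 63·17 = 1117, valid modulo lcm(63, 19) = 1197: x ≡ 1117 (mod 1197).
  Combine with x ≡ 8 (mod 11); new modulus lcm = 13167.
    Write x = 1117 + 1197·t and substitute into x ≡ 8 (mod 11): 1197·t ≡ 8 − 1117 = -1109 (mod 11).
    Reduce coefficients mod 11: 9·t ≡ 2 (mod 11).
    The inverse of 9 mod 11 is 5 (since 9·5 = 45 = 4·11 + 1), so t ≡ 5·2 = 10 ≡ 10 (mod 11).
    Then x = 1117 + 1197·10 = 13087, valid modulo lcm(1197, 11) = 13167: x ≡ 13087 (mod 13167).
  Combine with x ≡ 2 (mod 17); new modulus lcm = 223839.
    Write x = 13087 + 13167·t and substitute into x ≡ 2 (mod 17): 13167·t ≡ 2 − 13087 = -13085 (mod 17).
    Reduce coefficients mod 17: 9·t ≡ 5 (mod 17).
    The inverse of 9 mod 17 is 2 (since 9·2 = 18 = 1·17 + 1), so t ≡ 2·5 = 10 ≡ 10 (mod 17).
    Then x = 13087 + 13167·10 = 144757, valid modulo lcm(13167, 17) = 223839: x ≡ 144757 (mod 223839).
Verify against each original: 144757 mod 9 = 1, 144757 mod 7 = 4, 144757 mod 19 = 15, 144757 mod 11 = 8, 144757 mod 17 = 2.

x ≡ 144757 (mod 223839).


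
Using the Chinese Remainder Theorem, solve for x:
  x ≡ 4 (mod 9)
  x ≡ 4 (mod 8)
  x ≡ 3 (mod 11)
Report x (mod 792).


Moduli 9, 8, 11 are pairwise coprime; by CRT there is a unique solution modulo M = 9 · 8 · 11 = 792.
Solve pairwise, accumulating the modulus:
  Start with x ≡ 4 (mod 9).
  Combine with x ≡ 4 (mod 8): since gcd(9, 8) = 1, we get a unique residue mod 72.
    Write x = 4 + 9·t and substitute into x ≡ 4 (mod 8): 9·t ≡ 4 − 4 = 0 (mod 8).
    Reduce coefficients mod 8: 1·t ≡ 0 (mod 8).
    So t ≡ 0 (mod 8).
    Then x = 4 + 9·0 = 4, valid modulo lcm(9, 8) = 72: x ≡ 4 (mod 72).
  Combine with x ≡ 3 (mod 11): since gcd(72, 11) = 1, we get a unique residue mod 792.
    Write x = 4 + 72·t and substitute into x ≡ 3 (mod 11): 72·t ≡ 3 − 4 = -1 (mod 11).
    Reduce coefficients mod 11: 6·t ≡ 10 (mod 11).
    The inverse of 6 mod 11 is 2 (since 6·2 = 12 = 1·11 + 1), so t ≡ 2·10 = 20 ≡ 9 (mod 11).
    Then x = 4 + 72·9 = 652, valid modulo lcm(72, 11) = 792: x ≡ 652 (mod 792).
Verify: 652 mod 9 = 4 ✓, 652 mod 8 = 4 ✓, 652 mod 11 = 3 ✓.

x ≡ 652 (mod 792).


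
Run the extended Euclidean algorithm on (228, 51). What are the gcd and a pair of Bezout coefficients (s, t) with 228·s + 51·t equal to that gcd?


Euclidean algorithm on (228, 51) — divide until remainder is 0:
  228 = 4 · 51 + 24
  51 = 2 · 24 + 3
  24 = 8 · 3 + 0
gcd(228, 51) = 3.
Track Bezout coefficients alongside the remainders: start with r₀ = 228 = a·1 + b·0 (s = 1, t = 0) and r₁ = 51 = a·0 + b·1 (s = 0, t = 1); each new remainder r_{k+1} = r_{k-1} − q_k·r_k inherits s_{k+1} = s_{k-1} − q_k·s_k, t_{k+1} = t_{k-1} − q_k·t_k, so r_k = a·s_k + b·t_k at every step:
  q = 4: r = 24, s = 1 − 4·0 = 1, t = 0 − 4·1 = -4  (check: 228·1 + 51·(-4) = 24)
  q = 2: r = 3, s = 0 − 2·1 = -2, t = 1 − 2·(-4) = 9  (check: 228·(-2) + 51·9 = 3)
The row with r = 3 (the gcd) gives the Bezout coefficients s = -2, t = 9.
Result: 228 · (-2) + 51 · (9) = 3.

gcd(228, 51) = 3; s = -2, t = 9 (check: 228·(-2) + 51·9 = 3).


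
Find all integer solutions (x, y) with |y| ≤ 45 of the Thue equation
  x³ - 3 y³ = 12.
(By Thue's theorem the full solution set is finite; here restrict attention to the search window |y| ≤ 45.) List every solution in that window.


The equation is x³ - 3y³ = 12. For fixed y, x³ = 3·y³ + 12, so a solution requires the RHS to be a perfect cube.
Strategy: iterate y from -45 to 45, compute RHS = 3·y³ + 12, and check whether it is a (positive or negative) perfect cube.
Check small values of y:
  y = 0: RHS = 12 is not a perfect cube.
  y = 1: RHS = 15 is not a perfect cube.
  y = -1: RHS = 9 is not a perfect cube.
  y = 2: RHS = 36 is not a perfect cube.
  y = -2: RHS = -12 is not a perfect cube.
  y = 3: RHS = 93 is not a perfect cube.
  y = -3: RHS = -69 is not a perfect cube.
Continuing the search up to |y| = 45 finds no solutions either.
No (x, y) in the scanned range satisfies the equation.

No integer solutions with |y| ≤ 45.


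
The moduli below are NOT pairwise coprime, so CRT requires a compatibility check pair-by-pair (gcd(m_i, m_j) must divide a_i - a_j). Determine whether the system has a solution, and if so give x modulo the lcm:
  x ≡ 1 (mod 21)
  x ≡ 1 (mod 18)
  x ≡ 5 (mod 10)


Moduli 21, 18, 10 are not pairwise coprime, so CRT works modulo lcm(m_i) when all pairwise compatibility conditions hold.
Pairwise compatibility: gcd(m_i, m_j) must divide a_i - a_j for every pair.
Merge one congruence at a time:
  Start: x ≡ 1 (mod 21).
  Combine with x ≡ 1 (mod 18): gcd(21, 18) = 3; 1 - 1 = 0, which IS divisible by 3, so compatible.
    Write x = 1 + 21·t and substitute into x ≡ 1 (mod 18): 21·t ≡ 1 − 1 = 0 (mod 18).
    Divide the congruence (and modulus) by g = 3: 7·t ≡ 0 (mod 6).
    Reduce coefficients mod 6: 1·t ≡ 0 (mod 6).
    So t ≡ 0 (mod 6).
    Then x = 1 + 21·0 = 1, valid modulo lcm(21, 18) = 126: x ≡ 1 (mod 126).
  Combine with x ≡ 5 (mod 10): gcd(126, 10) = 2; 5 - 1 = 4, which IS divisible by 2, so compatible.
    Write x = 1 + 126·t and substitute into x ≡ 5 (mod 10): 126·t ≡ 5 − 1 = 4 (mod 10).
    Divide the congruence (and modulus) by g = 2: 63·t ≡ 2 (mod 5).
    Reduce coefficients mod 5: 3·t ≡ 2 (mod 5).
    The inverse of 3 mod 5 is 2 (since 3·2 = 6 = 1·5 + 1), so t ≡ 2·2 = 4 ≡ 4 (mod 5).
    Then x = 1 + 126·4 = 505, valid modulo lcm(126, 10) = 630: x ≡ 505 (mod 630).
Verify: 505 mod 21 = 1, 505 mod 18 = 1, 505 mod 10 = 5.

x ≡ 505 (mod 630).


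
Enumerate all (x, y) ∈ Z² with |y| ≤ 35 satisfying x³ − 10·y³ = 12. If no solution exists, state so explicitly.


The equation is x³ - 10y³ = 12. For fixed y, x³ = 10·y³ + 12, so a solution requires the RHS to be a perfect cube.
Strategy: iterate y from -35 to 35, compute RHS = 10·y³ + 12, and check whether it is a (positive or negative) perfect cube.
Check small values of y:
  y = 0: RHS = 12 is not a perfect cube.
  y = 1: RHS = 22 is not a perfect cube.
  y = -1: RHS = 2 is not a perfect cube.
  y = 2: RHS = 92 is not a perfect cube.
  y = -2: RHS = -68 is not a perfect cube.
  y = 3: RHS = 282 is not a perfect cube.
  y = -3: RHS = -258 is not a perfect cube.
Continuing the search up to |y| = 35 finds no solutions either.
No (x, y) in the scanned range satisfies the equation.

No integer solutions with |y| ≤ 35.


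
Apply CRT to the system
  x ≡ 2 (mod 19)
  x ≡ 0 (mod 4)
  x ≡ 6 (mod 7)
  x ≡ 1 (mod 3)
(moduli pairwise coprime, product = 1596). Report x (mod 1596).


Product of moduli M = 19 · 4 · 7 · 3 = 1596.
Merge one congruence at a time:
  Start: x ≡ 2 (mod 19).
  Combine with x ≡ 0 (mod 4); new modulus lcm = 76.
    Write x = 2 + 19·t and substitute into x ≡ 0 (mod 4): 19·t ≡ 0 − 2 = -2 (mod 4).
    Reduce coefficients mod 4: 3·t ≡ 2 (mod 4).
    The inverse of 3 mod 4 is 3 (since 3·3 = 9 = 2·4 + 1), so t ≡ 3·2 = 6 ≡ 2 (mod 4).
    Then x = 2 + 19·2 = 40, valid modulo lcm(19, 4) = 76: x ≡ 40 (mod 76).
  Combine with x ≡ 6 (mod 7); new modulus lcm = 532.
    Write x = 40 + 76·t and substitute into x ≡ 6 (mod 7): 76·t ≡ 6 − 40 = -34 (mod 7).
    Reduce coefficients mod 7: 6·t ≡ 1 (mod 7).
    The inverse of 6 mod 7 is 6 (since 6·6 = 36 = 5·7 + 1), so t ≡ 6·1 = 6 ≡ 6 (mod 7).
    Then x = 40 + 76·6 = 496, valid modulo lcm(76, 7) = 532: x ≡ 496 (mod 532).
  Combine with x ≡ 1 (mod 3); new modulus lcm = 1596.
    Write x = 496 + 532·t and substitute into x ≡ 1 (mod 3): 532·t ≡ 1 − 496 = -495 (mod 3).
    Reduce coefficients mod 3: 1·t ≡ 0 (mod 3).
    So t ≡ 0 (mod 3).
    Then x = 496 + 532·0 = 496, valid modulo lcm(532, 3) = 1596: x ≡ 496 (mod 1596).
Verify against each original: 496 mod 19 = 2, 496 mod 4 = 0, 496 mod 7 = 6, 496 mod 3 = 1.

x ≡ 496 (mod 1596).


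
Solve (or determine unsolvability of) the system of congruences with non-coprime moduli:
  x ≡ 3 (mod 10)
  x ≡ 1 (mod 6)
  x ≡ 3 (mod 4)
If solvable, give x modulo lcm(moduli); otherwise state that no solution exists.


Moduli 10, 6, 4 are not pairwise coprime, so CRT works modulo lcm(m_i) when all pairwise compatibility conditions hold.
Pairwise compatibility: gcd(m_i, m_j) must divide a_i - a_j for every pair.
Merge one congruence at a time:
  Start: x ≡ 3 (mod 10).
  Combine with x ≡ 1 (mod 6): gcd(10, 6) = 2; 1 - 3 = -2, which IS divisible by 2, so compatible.
    Write x = 3 + 10·t and substitute into x ≡ 1 (mod 6): 10·t ≡ 1 − 3 = -2 (mod 6).
    Divide the congruence (and modulus) by g = 2: 5·t ≡ -1 (mod 3).
    Reduce coefficients mod 3: 2·t ≡ 2 (mod 3).
    The inverse of 2 mod 3 is 2 (since 2·2 = 4 = 1·3 + 1), so t ≡ 2·2 = 4 ≡ 1 (mod 3).
    Then x = 3 + 10·1 = 13, valid modulo lcm(10, 6) = 30: x ≡ 13 (mod 30).
  Combine with x ≡ 3 (mod 4): gcd(30, 4) = 2; 3 - 13 = -10, which IS divisible by 2, so compatible.
    Write x = 13 + 30·t and substitute into x ≡ 3 (mod 4): 30·t ≡ 3 − 13 = -10 (mod 4).
    Divide the congruence (and modulus) by g = 2: 15·t ≡ -5 (mod 2).
    Reduce coefficients mod 2: 1·t ≡ 1 (mod 2).
    So t ≡ 1 (mod 2).
    Then x = 13 + 30·1 = 43, valid modulo lcm(30, 4) = 60: x ≡ 43 (mod 60).
Verify: 43 mod 10 = 3, 43 mod 6 = 1, 43 mod 4 = 3.

x ≡ 43 (mod 60).


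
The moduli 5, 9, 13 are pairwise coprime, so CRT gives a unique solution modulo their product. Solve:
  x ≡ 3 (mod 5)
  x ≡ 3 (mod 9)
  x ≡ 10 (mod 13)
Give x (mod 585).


Moduli 5, 9, 13 are pairwise coprime; by CRT there is a unique solution modulo M = 5 · 9 · 13 = 585.
Solve pairwise, accumulating the modulus:
  Start with x ≡ 3 (mod 5).
  Combine with x ≡ 3 (mod 9): since gcd(5, 9) = 1, we get a unique residue mod 45.
    Write x = 3 + 5·t and substitute into x ≡ 3 (mod 9): 5·t ≡ 3 − 3 = 0 (mod 9).
    The inverse of 5 mod 9 is 2 (since 5·2 = 10 = 1·9 + 1), so t ≡ 2·0 = 0 ≡ 0 (mod 9).
    Then x = 3 + 5·0 = 3, valid modulo lcm(5, 9) = 45: x ≡ 3 (mod 45).
  Combine with x ≡ 10 (mod 13): since gcd(45, 13) = 1, we get a unique residue mod 585.
    Write x = 3 + 45·t and substitute into x ≡ 10 (mod 13): 45·t ≡ 10 − 3 = 7 (mod 13).
    Reduce coefficients mod 13: 6·t ≡ 7 (mod 13).
    The inverse of 6 mod 13 is 11 (since 6·11 = 66 = 5·13 + 1), so t ≡ 11·7 = 77 ≡ 12 (mod 13).
    Then x = 3 + 45·12 = 543, valid modulo lcm(45, 13) = 585: x ≡ 543 (mod 585).
Verify: 543 mod 5 = 3 ✓, 543 mod 9 = 3 ✓, 543 mod 13 = 10 ✓.

x ≡ 543 (mod 585).


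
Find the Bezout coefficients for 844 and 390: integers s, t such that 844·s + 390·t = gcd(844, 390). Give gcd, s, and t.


Euclidean algorithm on (844, 390) — divide until remainder is 0:
  844 = 2 · 390 + 64
  390 = 6 · 64 + 6
  64 = 10 · 6 + 4
  6 = 1 · 4 + 2
  4 = 2 · 2 + 0
gcd(844, 390) = 2.
Track Bezout coefficients alongside the remainders: start with r₀ = 844 = a·1 + b·0 (s = 1, t = 0) and r₁ = 390 = a·0 + b·1 (s = 0, t = 1); each new remainder r_{k+1} = r_{k-1} − q_k·r_k inherits s_{k+1} = s_{k-1} − q_k·s_k, t_{k+1} = t_{k-1} − q_k·t_k, so r_k = a·s_k + b·t_k at every step:
  q = 2: r = 64, s = 1 − 2·0 = 1, t = 0 − 2·1 = -2  (check: 844·1 + 390·(-2) = 64)
  q = 6: r = 6, s = 0 − 6·1 = -6, t = 1 − 6·(-2) = 13  (check: 844·(-6) + 390·13 = 6)
  q = 10: r = 4, s = 1 − 10·(-6) = 61, t = -2 − 10·13 = -132  (check: 844·61 + 390·(-132) = 4)
  q = 1: r = 2, s = -6 − 1·61 = -67, t = 13 − 1·(-132) = 145  (check: 844·(-67) + 390·145 = 2)
The row with r = 2 (the gcd) gives the Bezout coefficients s = -67, t = 145.
Result: 844 · (-67) + 390 · (145) = 2.

gcd(844, 390) = 2; s = -67, t = 145 (check: 844·(-67) + 390·145 = 2).


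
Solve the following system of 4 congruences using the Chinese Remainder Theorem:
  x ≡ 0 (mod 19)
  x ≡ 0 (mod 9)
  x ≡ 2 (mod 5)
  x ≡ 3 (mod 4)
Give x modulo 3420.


Product of moduli M = 19 · 9 · 5 · 4 = 3420.
Merge one congruence at a time:
  Start: x ≡ 0 (mod 19).
  Combine with x ≡ 0 (mod 9); new modulus lcm = 171.
    Write x = 0 + 19·t and substitute into x ≡ 0 (mod 9): 19·t ≡ 0 − 0 = 0 (mod 9).
    Reduce coefficients mod 9: 1·t ≡ 0 (mod 9).
    So t ≡ 0 (mod 9).
    Then x = 0 + 19·0 = 0, valid modulo lcm(19, 9) = 171: x ≡ 0 (mod 171).
  Combine with x ≡ 2 (mod 5); new modulus lcm = 855.
    Write x = 0 + 171·t and substitute into x ≡ 2 (mod 5): 171·t ≡ 2 − 0 = 2 (mod 5).
    Reduce coefficients mod 5: 1·t ≡ 2 (mod 5).
    So t ≡ 2 (mod 5).
    Then x = 0 + 171·2 = 342, valid modulo lcm(171, 5) = 855: x ≡ 342 (mod 855).
  Combine with x ≡ 3 (mod 4); new modulus lcm = 3420.
    Write x = 342 + 855·t and substitute into x ≡ 3 (mod 4): 855·t ≡ 3 − 342 = -339 (mod 4).
    Reduce coefficients mod 4: 3·t ≡ 1 (mod 4).
    The inverse of 3 mod 4 is 3 (since 3·3 = 9 = 2·4 + 1), so t ≡ 3·1 = 3 ≡ 3 (mod 4).
    Then x = 342 + 855·3 = 2907, valid modulo lcm(855, 4) = 3420: x ≡ 2907 (mod 3420).
Verify against each original: 2907 mod 19 = 0, 2907 mod 9 = 0, 2907 mod 5 = 2, 2907 mod 4 = 3.

x ≡ 2907 (mod 3420).


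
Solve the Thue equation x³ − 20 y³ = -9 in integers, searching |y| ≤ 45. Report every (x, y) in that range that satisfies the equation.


The equation is x³ - 20y³ = -9. For fixed y, x³ = 20·y³ − 9, so a solution requires the RHS to be a perfect cube.
Strategy: iterate y from -45 to 45, compute RHS = 20·y³ − 9, and check whether it is a (positive or negative) perfect cube.
Check small values of y:
  y = 0: RHS = -9 is not a perfect cube.
  y = 1: RHS = 11 is not a perfect cube.
  y = -1: RHS = -29 is not a perfect cube.
  y = 2: RHS = 151 is not a perfect cube.
  y = -2: RHS = -169 is not a perfect cube.
  y = 3: RHS = 531 is not a perfect cube.
  y = -3: RHS = -549 is not a perfect cube.
Continuing the search up to |y| = 45 finds no solutions either.
No (x, y) in the scanned range satisfies the equation.

No integer solutions with |y| ≤ 45.


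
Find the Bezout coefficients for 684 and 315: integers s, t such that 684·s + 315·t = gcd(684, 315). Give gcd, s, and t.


Euclidean algorithm on (684, 315) — divide until remainder is 0:
  684 = 2 · 315 + 54
  315 = 5 · 54 + 45
  54 = 1 · 45 + 9
  45 = 5 · 9 + 0
gcd(684, 315) = 9.
Track Bezout coefficients alongside the remainders: start with r₀ = 684 = a·1 + b·0 (s = 1, t = 0) and r₁ = 315 = a·0 + b·1 (s = 0, t = 1); each new remainder r_{k+1} = r_{k-1} − q_k·r_k inherits s_{k+1} = s_{k-1} − q_k·s_k, t_{k+1} = t_{k-1} − q_k·t_k, so r_k = a·s_k + b·t_k at every step:
  q = 2: r = 54, s = 1 − 2·0 = 1, t = 0 − 2·1 = -2  (check: 684·1 + 315·(-2) = 54)
  q = 5: r = 45, s = 0 − 5·1 = -5, t = 1 − 5·(-2) = 11  (check: 684·(-5) + 315·11 = 45)
  q = 1: r = 9, s = 1 − 1·(-5) = 6, t = -2 − 1·11 = -13  (check: 684·6 + 315·(-13) = 9)
The row with r = 9 (the gcd) gives the Bezout coefficients s = 6, t = -13.
Result: 684 · (6) + 315 · (-13) = 9.

gcd(684, 315) = 9; s = 6, t = -13 (check: 684·6 + 315·(-13) = 9).


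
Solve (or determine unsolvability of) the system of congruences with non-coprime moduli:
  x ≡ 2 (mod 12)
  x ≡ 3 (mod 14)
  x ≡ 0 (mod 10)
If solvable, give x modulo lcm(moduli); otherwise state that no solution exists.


Moduli 12, 14, 10 are not pairwise coprime, so CRT works modulo lcm(m_i) when all pairwise compatibility conditions hold.
Pairwise compatibility: gcd(m_i, m_j) must divide a_i - a_j for every pair.
Merge one congruence at a time:
  Start: x ≡ 2 (mod 12).
  Combine with x ≡ 3 (mod 14): gcd(12, 14) = 2, and 3 - 2 = 1 is NOT divisible by 2.
    ⇒ system is inconsistent (no integer solution).

No solution (the system is inconsistent).


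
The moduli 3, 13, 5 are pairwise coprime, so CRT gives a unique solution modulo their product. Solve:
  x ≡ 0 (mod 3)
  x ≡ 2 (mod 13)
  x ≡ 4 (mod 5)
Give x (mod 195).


Moduli 3, 13, 5 are pairwise coprime; by CRT there is a unique solution modulo M = 3 · 13 · 5 = 195.
Solve pairwise, accumulating the modulus:
  Start with x ≡ 0 (mod 3).
  Combine with x ≡ 2 (mod 13): since gcd(3, 13) = 1, we get a unique residue mod 39.
    Write x = 0 + 3·t and substitute into x ≡ 2 (mod 13): 3·t ≡ 2 − 0 = 2 (mod 13).
    The inverse of 3 mod 13 is 9 (since 3·9 = 27 = 2·13 + 1), so t ≡ 9·2 = 18 ≡ 5 (mod 13).
    Then x = 0 + 3·5 = 15, valid modulo lcm(3, 13) = 39: x ≡ 15 (mod 39).
  Combine with x ≡ 4 (mod 5): since gcd(39, 5) = 1, we get a unique residue mod 195.
    Write x = 15 + 39·t and substitute into x ≡ 4 (mod 5): 39·t ≡ 4 − 15 = -11 (mod 5).
    Reduce coefficients mod 5: 4·t ≡ 4 (mod 5).
    The inverse of 4 mod 5 is 4 (since 4·4 = 16 = 3·5 + 1), so t ≡ 4·4 = 16 ≡ 1 (mod 5).
    Then x = 15 + 39·1 = 54, valid modulo lcm(39, 5) = 195: x ≡ 54 (mod 195).
Verify: 54 mod 3 = 0 ✓, 54 mod 13 = 2 ✓, 54 mod 5 = 4 ✓.

x ≡ 54 (mod 195).


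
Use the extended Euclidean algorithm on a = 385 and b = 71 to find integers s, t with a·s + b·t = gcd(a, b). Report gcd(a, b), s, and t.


Euclidean algorithm on (385, 71) — divide until remainder is 0:
  385 = 5 · 71 + 30
  71 = 2 · 30 + 11
  30 = 2 · 11 + 8
  11 = 1 · 8 + 3
  8 = 2 · 3 + 2
  3 = 1 · 2 + 1
  2 = 2 · 1 + 0
gcd(385, 71) = 1.
Track Bezout coefficients alongside the remainders: start with r₀ = 385 = a·1 + b·0 (s = 1, t = 0) and r₁ = 71 = a·0 + b·1 (s = 0, t = 1); each new remainder r_{k+1} = r_{k-1} − q_k·r_k inherits s_{k+1} = s_{k-1} − q_k·s_k, t_{k+1} = t_{k-1} − q_k·t_k, so r_k = a·s_k + b·t_k at every step:
  q = 5: r = 30, s = 1 − 5·0 = 1, t = 0 − 5·1 = -5  (check: 385·1 + 71·(-5) = 30)
  q = 2: r = 11, s = 0 − 2·1 = -2, t = 1 − 2·(-5) = 11  (check: 385·(-2) + 71·11 = 11)
  q = 2: r = 8, s = 1 − 2·(-2) = 5, t = -5 − 2·11 = -27  (check: 385·5 + 71·(-27) = 8)
  q = 1: r = 3, s = -2 − 1·5 = -7, t = 11 − 1·(-27) = 38  (check: 385·(-7) + 71·38 = 3)
  q = 2: r = 2, s = 5 − 2·(-7) = 19, t = -27 − 2·38 = -103  (check: 385·19 + 71·(-103) = 2)
  q = 1: r = 1, s = -7 − 1·19 = -26, t = 38 − 1·(-103) = 141  (check: 385·(-26) + 71·141 = 1)
The row with r = 1 (the gcd) gives the Bezout coefficients s = -26, t = 141.
Result: 385 · (-26) + 71 · (141) = 1.

gcd(385, 71) = 1; s = -26, t = 141 (check: 385·(-26) + 71·141 = 1).


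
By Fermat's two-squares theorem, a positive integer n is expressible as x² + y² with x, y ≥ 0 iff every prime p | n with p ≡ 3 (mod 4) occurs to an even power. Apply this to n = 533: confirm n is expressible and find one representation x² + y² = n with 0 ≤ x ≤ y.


Step 1: Factor n = 533 = 13 · 41.
Step 2: Check the mod-4 condition on each prime factor: 13 ≡ 1 (mod 4), exponent 1; 41 ≡ 1 (mod 4), exponent 1.
All primes ≡ 3 (mod 4) appear to even exponent (or don't appear), so by the two-squares theorem n IS expressible as a sum of two squares.
Step 3: Build a representation. Here n = 13 · 41 is a product of primes ≡ 1 (mod 4). Each prime p ≡ 1 (mod 4) is itself a sum of two squares; find a² by testing p − a² for a perfect square:
  13: 13 − 1² = 12, 13 − 2² = 9 = 3² ⇒ 13 = 2² + 3².
  41: 41 − 1² = 40, 41 − 2² = 37, 41 − 3² = 32, 41 − 4² = 25 = 5² ⇒ 41 = 4² + 5².
  Combine using the Brahmagupta–Fibonacci identity (a² + b²)(c² + d²) = (ac − bd)² + (ad + bc)² = (ac + bd)² + (ad − bc)²:
  13 · 41 = 533: from (2² + 3²)(4² + 5²), take (2·4 − 3·5, 2·5 + 3·4) = (8 − 15, 10 + 12) = (-7, 22); dropping signs (only squares matter) gives (7, 22); check 7² + 22² = 49 + 484 = 533 ✓.
Step 4: Order so x ≤ y and verify: 7² + 22² = 49 + 484 = 533 = n. ✓

n = 533 = 7² + 22² (one valid representation with x ≤ y).


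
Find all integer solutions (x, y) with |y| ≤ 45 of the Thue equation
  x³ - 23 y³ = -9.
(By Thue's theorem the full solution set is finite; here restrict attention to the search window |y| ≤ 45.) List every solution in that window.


The equation is x³ - 23y³ = -9. For fixed y, x³ = 23·y³ − 9, so a solution requires the RHS to be a perfect cube.
Strategy: iterate y from -45 to 45, compute RHS = 23·y³ − 9, and check whether it is a (positive or negative) perfect cube.
Check small values of y:
  y = 0: RHS = -9 is not a perfect cube.
  y = 1: RHS = 14 is not a perfect cube.
  y = -1: RHS = -32 is not a perfect cube.
  y = 2: RHS = 175 is not a perfect cube.
  y = -2: RHS = -193 is not a perfect cube.
  y = 3: RHS = 612 is not a perfect cube.
  y = -3: RHS = -630 is not a perfect cube.
Continuing the search up to |y| = 45 finds no solutions either.
No (x, y) in the scanned range satisfies the equation.

No integer solutions with |y| ≤ 45.


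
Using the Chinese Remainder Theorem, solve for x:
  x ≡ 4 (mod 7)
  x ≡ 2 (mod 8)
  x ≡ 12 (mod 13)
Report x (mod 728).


Moduli 7, 8, 13 are pairwise coprime; by CRT there is a unique solution modulo M = 7 · 8 · 13 = 728.
Solve pairwise, accumulating the modulus:
  Start with x ≡ 4 (mod 7).
  Combine with x ≡ 2 (mod 8): since gcd(7, 8) = 1, we get a unique residue mod 56.
    Write x = 4 + 7·t and substitute into x ≡ 2 (mod 8): 7·t ≡ 2 − 4 = -2 (mod 8).
    Reduce coefficients mod 8: 7·t ≡ 6 (mod 8).
    The inverse of 7 mod 8 is 7 (since 7·7 = 49 = 6·8 + 1), so t ≡ 7·6 = 42 ≡ 2 (mod 8).
    Then x = 4 + 7·2 = 18, valid modulo lcm(7, 8) = 56: x ≡ 18 (mod 56).
  Combine with x ≡ 12 (mod 13): since gcd(56, 13) = 1, we get a unique residue mod 728.
    Write x = 18 + 56·t and substitute into x ≡ 12 (mod 13): 56·t ≡ 12 − 18 = -6 (mod 13).
    Reduce coefficients mod 13: 4·t ≡ 7 (mod 13).
    The inverse of 4 mod 13 is 10 (since 4·10 = 40 = 3·13 + 1), so t ≡ 10·7 = 70 ≡ 5 (mod 13).
    Then x = 18 + 56·5 = 298, valid modulo lcm(56, 13) = 728: x ≡ 298 (mod 728).
Verify: 298 mod 7 = 4 ✓, 298 mod 8 = 2 ✓, 298 mod 13 = 12 ✓.

x ≡ 298 (mod 728).


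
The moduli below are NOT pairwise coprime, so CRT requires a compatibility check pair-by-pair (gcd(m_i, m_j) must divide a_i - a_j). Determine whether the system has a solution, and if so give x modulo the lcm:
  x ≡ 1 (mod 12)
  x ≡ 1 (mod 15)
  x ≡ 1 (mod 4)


Moduli 12, 15, 4 are not pairwise coprime, so CRT works modulo lcm(m_i) when all pairwise compatibility conditions hold.
Pairwise compatibility: gcd(m_i, m_j) must divide a_i - a_j for every pair.
Merge one congruence at a time:
  Start: x ≡ 1 (mod 12).
  Combine with x ≡ 1 (mod 15): gcd(12, 15) = 3; 1 - 1 = 0, which IS divisible by 3, so compatible.
    Write x = 1 + 12·t and substitute into x ≡ 1 (mod 15): 12·t ≡ 1 − 1 = 0 (mod 15).
    Divide the congruence (and modulus) by g = 3: 4·t ≡ 0 (mod 5).
    The inverse of 4 mod 5 is 4 (since 4·4 = 16 = 3·5 + 1), so t ≡ 4·0 = 0 ≡ 0 (mod 5).
    Then x = 1 + 12·0 = 1, valid modulo lcm(12, 15) = 60: x ≡ 1 (mod 60).
  Combine with x ≡ 1 (mod 4): gcd(60, 4) = 4; 1 - 1 = 0, which IS divisible by 4, so compatible.
    Write x = 1 + 60·t and substitute into x ≡ 1 (mod 4): 60·t ≡ 1 − 1 = 0 (mod 4).
    Divide the congruence (and modulus) by g = 4: 15·t ≡ 0 (mod 1).
    Modulo 1 every t works; take t = 0.
    Then x = 1 + 60·0 = 1, valid modulo lcm(60, 4) = 60: x ≡ 1 (mod 60).
Verify: 1 mod 12 = 1, 1 mod 15 = 1, 1 mod 4 = 1.

x ≡ 1 (mod 60).


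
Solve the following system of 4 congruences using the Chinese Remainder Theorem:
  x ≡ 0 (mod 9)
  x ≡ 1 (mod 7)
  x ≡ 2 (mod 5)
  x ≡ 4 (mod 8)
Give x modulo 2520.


Product of moduli M = 9 · 7 · 5 · 8 = 2520.
Merge one congruence at a time:
  Start: x ≡ 0 (mod 9).
  Combine with x ≡ 1 (mod 7); new modulus lcm = 63.
    Write x = 0 + 9·t and substitute into x ≡ 1 (mod 7): 9·t ≡ 1 − 0 = 1 (mod 7).
    Reduce coefficients mod 7: 2·t ≡ 1 (mod 7).
    The inverse of 2 mod 7 is 4 (since 2·4 = 8 = 1·7 + 1), so t ≡ 4·1 = 4 ≡ 4 (mod 7).
    Then x = 0 + 9·4 = 36, valid modulo lcm(9, 7) = 63: x ≡ 36 (mod 63).
  Combine with x ≡ 2 (mod 5); new modulus lcm = 315.
    Write x = 36 + 63·t and substitute into x ≡ 2 (mod 5): 63·t ≡ 2 − 36 = -34 (mod 5).
    Reduce coefficients mod 5: 3·t ≡ 1 (mod 5).
    The inverse of 3 mod 5 is 2 (since 3·2 = 6 = 1·5 + 1), so t ≡ 2·1 = 2 ≡ 2 (mod 5).
    Then x = 36 + 63·2 = 162, valid modulo lcm(63, 5) = 315: x ≡ 162 (mod 315).
  Combine with x ≡ 4 (mod 8); new modulus lcm = 2520.
    Write x = 162 + 315·t and substitute into x ≡ 4 (mod 8): 315·t ≡ 4 − 162 = -158 (mod 8).
    Reduce coefficients mod 8: 3·t ≡ 2 (mod 8).
    The inverse of 3 mod 8 is 3 (since 3·3 = 9 = 1·8 + 1), so t ≡ 3·2 = 6 ≡ 6 (mod 8).
    Then x = 162 + 315·6 = 2052, valid modulo lcm(315, 8) = 2520: x ≡ 2052 (mod 2520).
Verify against each original: 2052 mod 9 = 0, 2052 mod 7 = 1, 2052 mod 5 = 2, 2052 mod 8 = 4.

x ≡ 2052 (mod 2520).


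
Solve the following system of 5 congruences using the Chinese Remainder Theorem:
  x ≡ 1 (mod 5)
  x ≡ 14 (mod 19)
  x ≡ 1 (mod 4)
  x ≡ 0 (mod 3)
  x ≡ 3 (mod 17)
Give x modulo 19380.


Product of moduli M = 5 · 19 · 4 · 3 · 17 = 19380.
Merge one congruence at a time:
  Start: x ≡ 1 (mod 5).
  Combine with x ≡ 14 (mod 19); new modulus lcm = 95.
    Write x = 1 + 5·t and substitute into x ≡ 14 (mod 19): 5·t ≡ 14 − 1 = 13 (mod 19).
    The inverse of 5 mod 19 is 4 (since 5·4 = 20 = 1·19 + 1), so t ≡ 4·13 = 52 ≡ 14 (mod 19).
    Then x = 1 + 5·14 = 71, valid modulo lcm(5, 19) = 95: x ≡ 71 (mod 95).
  Combine with x ≡ 1 (mod 4); new modulus lcm = 380.
    Write x = 71 + 95·t and substitute into x ≡ 1 (mod 4): 95·t ≡ 1 − 71 = -70 (mod 4).
    Reduce coefficients mod 4: 3·t ≡ 2 (mod 4).
    The inverse of 3 mod 4 is 3 (since 3·3 = 9 = 2·4 + 1), so t ≡ 3·2 = 6 ≡ 2 (mod 4).
    Then x = 71 + 95·2 = 261, valid modulo lcm(95, 4) = 380: x ≡ 261 (mod 380).
  Combine with x ≡ 0 (mod 3); new modulus lcm = 1140.
    Write x = 261 + 380·t and substitute into x ≡ 0 (mod 3): 380·t ≡ 0 − 261 = -261 (mod 3).
    Reduce coefficients mod 3: 2·t ≡ 0 (mod 3).
    The inverse of 2 mod 3 is 2 (since 2·2 = 4 = 1·3 + 1), so t ≡ 2·0 = 0 ≡ 0 (mod 3).
    Then x = 261 + 380·0 = 261, valid modulo lcm(380, 3) = 1140: x ≡ 261 (mod 1140).
  Combine with x ≡ 3 (mod 17); new modulus lcm = 19380.
    Write x = 261 + 1140·t and substitute into x ≡ 3 (mod 17): 1140·t ≡ 3 − 261 = -258 (mod 17).
    Reduce coefficients mod 17: 1·t ≡ 14 (mod 17).
    So t ≡ 14 (mod 17).
    Then x = 261 + 1140·14 = 16221, valid modulo lcm(1140, 17) = 19380: x ≡ 16221 (mod 19380).
Verify against each original: 16221 mod 5 = 1, 16221 mod 19 = 14, 16221 mod 4 = 1, 16221 mod 3 = 0, 16221 mod 17 = 3.

x ≡ 16221 (mod 19380).


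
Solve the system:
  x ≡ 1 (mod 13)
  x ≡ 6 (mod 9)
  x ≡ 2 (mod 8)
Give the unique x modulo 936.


Moduli 13, 9, 8 are pairwise coprime; by CRT there is a unique solution modulo M = 13 · 9 · 8 = 936.
Solve pairwise, accumulating the modulus:
  Start with x ≡ 1 (mod 13).
  Combine with x ≡ 6 (mod 9): since gcd(13, 9) = 1, we get a unique residue mod 117.
    Write x = 1 + 13·t and substitute into x ≡ 6 (mod 9): 13·t ≡ 6 − 1 = 5 (mod 9).
    Reduce coefficients mod 9: 4·t ≡ 5 (mod 9).
    The inverse of 4 mod 9 is 7 (since 4·7 = 28 = 3·9 + 1), so t ≡ 7·5 = 35 ≡ 8 (mod 9).
    Then x = 1 + 13·8 = 105, valid modulo lcm(13, 9) = 117: x ≡ 105 (mod 117).
  Combine with x ≡ 2 (mod 8): since gcd(117, 8) = 1, we get a unique residue mod 936.
    Write x = 105 + 117·t and substitute into x ≡ 2 (mod 8): 117·t ≡ 2 − 105 = -103 (mod 8).
    Reduce coefficients mod 8: 5·t ≡ 1 (mod 8).
    The inverse of 5 mod 8 is 5 (since 5·5 = 25 = 3·8 + 1), so t ≡ 5·1 = 5 ≡ 5 (mod 8).
    Then x = 105 + 117·5 = 690, valid modulo lcm(117, 8) = 936: x ≡ 690 (mod 936).
Verify: 690 mod 13 = 1 ✓, 690 mod 9 = 6 ✓, 690 mod 8 = 2 ✓.

x ≡ 690 (mod 936).


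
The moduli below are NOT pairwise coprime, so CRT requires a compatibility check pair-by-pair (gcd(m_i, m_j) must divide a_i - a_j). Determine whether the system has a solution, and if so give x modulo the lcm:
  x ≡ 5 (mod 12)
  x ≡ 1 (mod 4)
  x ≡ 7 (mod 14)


Moduli 12, 4, 14 are not pairwise coprime, so CRT works modulo lcm(m_i) when all pairwise compatibility conditions hold.
Pairwise compatibility: gcd(m_i, m_j) must divide a_i - a_j for every pair.
Merge one congruence at a time:
  Start: x ≡ 5 (mod 12).
  Combine with x ≡ 1 (mod 4): gcd(12, 4) = 4; 1 - 5 = -4, which IS divisible by 4, so compatible.
    Write x = 5 + 12·t and substitute into x ≡ 1 (mod 4): 12·t ≡ 1 − 5 = -4 (mod 4).
    Divide the congruence (and modulus) by g = 4: 3·t ≡ -1 (mod 1).
    Modulo 1 every t works; take t = 0.
    Then x = 5 + 12·0 = 5, valid modulo lcm(12, 4) = 12: x ≡ 5 (mod 12).
  Combine with x ≡ 7 (mod 14): gcd(12, 14) = 2; 7 - 5 = 2, which IS divisible by 2, so compatible.
    Write x = 5 + 12·t and substitute into x ≡ 7 (mod 14): 12·t ≡ 7 − 5 = 2 (mod 14).
    Divide the congruence (and modulus) by g = 2: 6·t ≡ 1 (mod 7).
    The inverse of 6 mod 7 is 6 (since 6·6 = 36 = 5·7 + 1), so t ≡ 6·1 = 6 ≡ 6 (mod 7).
    Then x = 5 + 12·6 = 77, valid modulo lcm(12, 14) = 84: x ≡ 77 (mod 84).
Verify: 77 mod 12 = 5, 77 mod 4 = 1, 77 mod 14 = 7.

x ≡ 77 (mod 84).


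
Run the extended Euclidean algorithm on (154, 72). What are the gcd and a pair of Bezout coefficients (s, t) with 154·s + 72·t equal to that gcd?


Euclidean algorithm on (154, 72) — divide until remainder is 0:
  154 = 2 · 72 + 10
  72 = 7 · 10 + 2
  10 = 5 · 2 + 0
gcd(154, 72) = 2.
Track Bezout coefficients alongside the remainders: start with r₀ = 154 = a·1 + b·0 (s = 1, t = 0) and r₁ = 72 = a·0 + b·1 (s = 0, t = 1); each new remainder r_{k+1} = r_{k-1} − q_k·r_k inherits s_{k+1} = s_{k-1} − q_k·s_k, t_{k+1} = t_{k-1} − q_k·t_k, so r_k = a·s_k + b·t_k at every step:
  q = 2: r = 10, s = 1 − 2·0 = 1, t = 0 − 2·1 = -2  (check: 154·1 + 72·(-2) = 10)
  q = 7: r = 2, s = 0 − 7·1 = -7, t = 1 − 7·(-2) = 15  (check: 154·(-7) + 72·15 = 2)
The row with r = 2 (the gcd) gives the Bezout coefficients s = -7, t = 15.
Result: 154 · (-7) + 72 · (15) = 2.

gcd(154, 72) = 2; s = -7, t = 15 (check: 154·(-7) + 72·15 = 2).


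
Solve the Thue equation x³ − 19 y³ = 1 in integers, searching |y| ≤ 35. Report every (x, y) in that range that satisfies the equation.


The equation is x³ - 19y³ = 1. For fixed y, x³ = 19·y³ + 1, so a solution requires the RHS to be a perfect cube.
Strategy: iterate y from -35 to 35, compute RHS = 19·y³ + 1, and check whether it is a (positive or negative) perfect cube.
Check small values of y:
  y = 0: RHS = 1 = (1)³ ⇒ x = 1 works.
  y = 1: RHS = 20 is not a perfect cube.
  y = -1: RHS = -18 is not a perfect cube.
  y = 2: RHS = 153 is not a perfect cube.
  y = -2: RHS = -151 is not a perfect cube.
  y = 3: RHS = 514 is not a perfect cube.
  y = -3: RHS = -512 = (-8)³ ⇒ x = -8 works.
Continuing the search up to |y| = 35 finds no further solutions beyond those listed.
Collected solutions: (1, 0), (-8, -3).

Solutions (with |y| ≤ 35): (1, 0), (-8, -3).


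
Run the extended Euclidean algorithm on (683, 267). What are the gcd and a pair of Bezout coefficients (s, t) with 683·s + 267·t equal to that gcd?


Euclidean algorithm on (683, 267) — divide until remainder is 0:
  683 = 2 · 267 + 149
  267 = 1 · 149 + 118
  149 = 1 · 118 + 31
  118 = 3 · 31 + 25
  31 = 1 · 25 + 6
  25 = 4 · 6 + 1
  6 = 6 · 1 + 0
gcd(683, 267) = 1.
Track Bezout coefficients alongside the remainders: start with r₀ = 683 = a·1 + b·0 (s = 1, t = 0) and r₁ = 267 = a·0 + b·1 (s = 0, t = 1); each new remainder r_{k+1} = r_{k-1} − q_k·r_k inherits s_{k+1} = s_{k-1} − q_k·s_k, t_{k+1} = t_{k-1} − q_k·t_k, so r_k = a·s_k + b·t_k at every step:
  q = 2: r = 149, s = 1 − 2·0 = 1, t = 0 − 2·1 = -2  (check: 683·1 + 267·(-2) = 149)
  q = 1: r = 118, s = 0 − 1·1 = -1, t = 1 − 1·(-2) = 3  (check: 683·(-1) + 267·3 = 118)
  q = 1: r = 31, s = 1 − 1·(-1) = 2, t = -2 − 1·3 = -5  (check: 683·2 + 267·(-5) = 31)
  q = 3: r = 25, s = -1 − 3·2 = -7, t = 3 − 3·(-5) = 18  (check: 683·(-7) + 267·18 = 25)
  q = 1: r = 6, s = 2 − 1·(-7) = 9, t = -5 − 1·18 = -23  (check: 683·9 + 267·(-23) = 6)
  q = 4: r = 1, s = -7 − 4·9 = -43, t = 18 − 4·(-23) = 110  (check: 683·(-43) + 267·110 = 1)
The row with r = 1 (the gcd) gives the Bezout coefficients s = -43, t = 110.
Result: 683 · (-43) + 267 · (110) = 1.

gcd(683, 267) = 1; s = -43, t = 110 (check: 683·(-43) + 267·110 = 1).


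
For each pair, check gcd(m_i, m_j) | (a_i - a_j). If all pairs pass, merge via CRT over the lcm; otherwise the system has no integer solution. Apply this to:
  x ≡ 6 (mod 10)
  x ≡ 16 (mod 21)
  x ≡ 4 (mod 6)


Moduli 10, 21, 6 are not pairwise coprime, so CRT works modulo lcm(m_i) when all pairwise compatibility conditions hold.
Pairwise compatibility: gcd(m_i, m_j) must divide a_i - a_j for every pair.
Merge one congruence at a time:
  Start: x ≡ 6 (mod 10).
  Combine with x ≡ 16 (mod 21): gcd(10, 21) = 1; 16 - 6 = 10, which IS divisible by 1, so compatible.
    Write x = 6 + 10·t and substitute into x ≡ 16 (mod 21): 10·t ≡ 16 − 6 = 10 (mod 21).
    The inverse of 10 mod 21 is 19 (since 10·19 = 190 = 9·21 + 1), so t ≡ 19·10 = 190 ≡ 1 (mod 21).
    Then x = 6 + 10·1 = 16, valid modulo lcm(10, 21) = 210: x ≡ 16 (mod 210).
  Combine with x ≡ 4 (mod 6): gcd(210, 6) = 6; 4 - 16 = -12, which IS divisible by 6, so compatible.
    Write x = 16 + 210·t and substitute into x ≡ 4 (mod 6): 210·t ≡ 4 − 16 = -12 (mod 6).
    Divide the congruence (and modulus) by g = 6: 35·t ≡ -2 (mod 1).
    Modulo 1 every t works; take t = 0.
    Then x = 16 + 210·0 = 16, valid modulo lcm(210, 6) = 210: x ≡ 16 (mod 210).
Verify: 16 mod 10 = 6, 16 mod 21 = 16, 16 mod 6 = 4.

x ≡ 16 (mod 210).


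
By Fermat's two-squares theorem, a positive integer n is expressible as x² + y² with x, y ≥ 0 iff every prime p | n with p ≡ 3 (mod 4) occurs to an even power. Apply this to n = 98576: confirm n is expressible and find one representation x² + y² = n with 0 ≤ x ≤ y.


Step 1: Factor n = 98576 = 2^4 · 61 · 101.
Step 2: Check the mod-4 condition on each prime factor: 2 = 2 (special); 61 ≡ 1 (mod 4), exponent 1; 101 ≡ 1 (mod 4), exponent 1.
All primes ≡ 3 (mod 4) appear to even exponent (or don't appear), so by the two-squares theorem n IS expressible as a sum of two squares.
Step 3: Build a representation. Group n = k² · m with k = 4 and m = 61 · 101 = 6161 (a product of primes ≡ 1 (mod 4)); a representation of m scales to one of n via (k·x)² + (k·y)² = k²(x² + y²). Each prime p ≡ 1 (mod 4) is itself a sum of two squares; find a² by testing p − a² for a perfect square:
  61: 61 − 1² = 60, 61 − 2² = 57, 61 − 3² = 52, 61 − 4² = 45, 61 − 5² = 36 = 6² ⇒ 61 = 5² + 6².
  101: 101 − 1² = 100 = 10² ⇒ 101 = 1² + 10².
  Combine using the Brahmagupta–Fibonacci identity (a² + b²)(c² + d²) = (ac − bd)² + (ad + bc)² = (ac + bd)² + (ad − bc)²:
  61 · 101 = 6161: from (5² + 6²)(1² + 10²), take (5·1 − 6·10, 5·10 + 6·1) = (5 − 60, 50 + 6) = (-55, 56); dropping signs (only squares matter) gives (55, 56); check 55² + 56² = 3025 + 3136 = 6161 ✓.
  Scale by k = 4: (4·55, 4·56) = (220, 224).
Step 4: Order so x ≤ y and verify: 220² + 224² = 48400 + 50176 = 98576 = n. ✓

n = 98576 = 220² + 224² (one valid representation with x ≤ y).


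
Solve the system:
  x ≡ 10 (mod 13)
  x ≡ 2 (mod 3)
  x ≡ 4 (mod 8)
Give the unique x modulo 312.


Moduli 13, 3, 8 are pairwise coprime; by CRT there is a unique solution modulo M = 13 · 3 · 8 = 312.
Solve pairwise, accumulating the modulus:
  Start with x ≡ 10 (mod 13).
  Combine with x ≡ 2 (mod 3): since gcd(13, 3) = 1, we get a unique residue mod 39.
    Write x = 10 + 13·t and substitute into x ≡ 2 (mod 3): 13·t ≡ 2 − 10 = -8 (mod 3).
    Reduce coefficients mod 3: 1·t ≡ 1 (mod 3).
    So t ≡ 1 (mod 3).
    Then x = 10 + 13·1 = 23, valid modulo lcm(13, 3) = 39: x ≡ 23 (mod 39).
  Combine with x ≡ 4 (mod 8): since gcd(39, 8) = 1, we get a unique residue mod 312.
    Write x = 23 + 39·t and substitute into x ≡ 4 (mod 8): 39·t ≡ 4 − 23 = -19 (mod 8).
    Reduce coefficients mod 8: 7·t ≡ 5 (mod 8).
    The inverse of 7 mod 8 is 7 (since 7·7 = 49 = 6·8 + 1), so t ≡ 7·5 = 35 ≡ 3 (mod 8).
    Then x = 23 + 39·3 = 140, valid modulo lcm(39, 8) = 312: x ≡ 140 (mod 312).
Verify: 140 mod 13 = 10 ✓, 140 mod 3 = 2 ✓, 140 mod 8 = 4 ✓.

x ≡ 140 (mod 312).


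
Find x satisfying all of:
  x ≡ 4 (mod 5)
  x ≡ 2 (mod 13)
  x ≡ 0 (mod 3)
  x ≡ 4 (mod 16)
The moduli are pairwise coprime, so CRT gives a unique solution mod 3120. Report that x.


Product of moduli M = 5 · 13 · 3 · 16 = 3120.
Merge one congruence at a time:
  Start: x ≡ 4 (mod 5).
  Combine with x ≡ 2 (mod 13); new modulus lcm = 65.
    Write x = 4 + 5·t and substitute into x ≡ 2 (mod 13): 5·t ≡ 2 − 4 = -2 (mod 13).
    Reduce coefficients mod 13: 5·t ≡ 11 (mod 13).
    The inverse of 5 mod 13 is 8 (since 5·8 = 40 = 3·13 + 1), so t ≡ 8·11 = 88 ≡ 10 (mod 13).
    Then x = 4 + 5·10 = 54, valid modulo lcm(5, 13) = 65: x ≡ 54 (mod 65).
  Combine with x ≡ 0 (mod 3); new modulus lcm = 195.
    Write x = 54 + 65·t and substitute into x ≡ 0 (mod 3): 65·t ≡ 0 − 54 = -54 (mod 3).
    Reduce coefficients mod 3: 2·t ≡ 0 (mod 3).
    The inverse of 2 mod 3 is 2 (since 2·2 = 4 = 1·3 + 1), so t ≡ 2·0 = 0 ≡ 0 (mod 3).
    Then x = 54 + 65·0 = 54, valid modulo lcm(65, 3) = 195: x ≡ 54 (mod 195).
  Combine with x ≡ 4 (mod 16); new modulus lcm = 3120.
    Write x = 54 + 195·t and substitute into x ≡ 4 (mod 16): 195·t ≡ 4 − 54 = -50 (mod 16).
    Reduce coefficients mod 16: 3·t ≡ 14 (mod 16).
    The inverse of 3 mod 16 is 11 (since 3·11 = 33 = 2·16 + 1), so t ≡ 11·14 = 154 ≡ 10 (mod 16).
    Then x = 54 + 195·10 = 2004, valid modulo lcm(195, 16) = 3120: x ≡ 2004 (mod 3120).
Verify against each original: 2004 mod 5 = 4, 2004 mod 13 = 2, 2004 mod 3 = 0, 2004 mod 16 = 4.

x ≡ 2004 (mod 3120).
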